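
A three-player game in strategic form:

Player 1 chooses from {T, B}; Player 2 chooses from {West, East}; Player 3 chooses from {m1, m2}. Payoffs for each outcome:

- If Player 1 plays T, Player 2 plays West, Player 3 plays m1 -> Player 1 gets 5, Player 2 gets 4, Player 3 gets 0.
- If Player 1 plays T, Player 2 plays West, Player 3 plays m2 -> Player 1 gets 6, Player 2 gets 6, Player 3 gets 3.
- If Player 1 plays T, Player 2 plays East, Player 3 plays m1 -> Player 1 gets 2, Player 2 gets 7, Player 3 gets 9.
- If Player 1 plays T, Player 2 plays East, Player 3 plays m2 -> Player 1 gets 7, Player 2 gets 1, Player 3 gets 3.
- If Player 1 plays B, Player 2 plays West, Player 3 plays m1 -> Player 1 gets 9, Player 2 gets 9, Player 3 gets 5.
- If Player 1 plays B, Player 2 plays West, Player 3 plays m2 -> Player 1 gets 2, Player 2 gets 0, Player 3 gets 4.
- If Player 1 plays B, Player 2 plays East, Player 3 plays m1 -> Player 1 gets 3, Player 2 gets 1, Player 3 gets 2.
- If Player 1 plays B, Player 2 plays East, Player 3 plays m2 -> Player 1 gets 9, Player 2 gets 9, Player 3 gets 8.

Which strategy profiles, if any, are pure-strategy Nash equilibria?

For each player, find the best response to each opponent profile; mutual best responses are the pure NE.
Player 1 against (West, m1): payoffs 5, 9 → best response B.
Player 1 against (West, m2): payoffs 6, 2 → best response T.
Player 1 against (East, m1): payoffs 2, 3 → best response B.
Player 1 against (East, m2): payoffs 7, 9 → best response B.
Player 2 against (T, m1): payoffs 4, 7 → best response East.
Player 2 against (T, m2): payoffs 6, 1 → best response West.
Player 2 against (B, m1): payoffs 9, 1 → best response West.
Player 2 against (B, m2): payoffs 0, 9 → best response East.
Player 3 against (T, West): payoffs 0, 3 → best response m2.
Player 3 against (T, East): payoffs 9, 3 → best response m1.
Player 3 against (B, West): payoffs 5, 4 → best response m1.
Player 3 against (B, East): payoffs 2, 8 → best response m2.
Mutual best responses: (T, West, m2); (B, West, m1); (B, East, m2).

Pure-strategy Nash equilibria: (T, West, m2), (B, West, m1), (B, East, m2)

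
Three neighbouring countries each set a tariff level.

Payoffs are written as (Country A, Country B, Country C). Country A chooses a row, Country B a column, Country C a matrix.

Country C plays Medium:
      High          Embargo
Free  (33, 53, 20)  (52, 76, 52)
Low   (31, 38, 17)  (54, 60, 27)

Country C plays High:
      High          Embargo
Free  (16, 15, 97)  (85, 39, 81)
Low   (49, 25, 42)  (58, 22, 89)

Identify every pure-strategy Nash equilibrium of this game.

(Free, Embargo, High) and (Low, High, High)

Check each profile: it is a Nash equilibrium iff no player can strictly gain by switching unilaterally.
(Free, High, Medium): Country B can switch to Embargo (53 → 76). Not NE.
(Free, High, High): Country A can switch to Low (16 → 49). Not NE.
(Free, Embargo, Medium): Country A can switch to Low (52 → 54). Not NE.
(Free, Embargo, High): Country A gets 85, best alternative 58; Country B gets 39, best alternative 15; Country C gets 81, best alternative 52. No profitable deviation — NE.
(Low, High, Medium): Country A can switch to Free (31 → 33). Not NE.
(Low, High, High): Country A gets 49, best alternative 16; Country B gets 25, best alternative 22; Country C gets 42, best alternative 17. No profitable deviation — NE.
(Low, Embargo, Medium): Country C can switch to High (27 → 89). Not NE.
(Low, Embargo, High): Country A can switch to Free (58 → 85). Not NE.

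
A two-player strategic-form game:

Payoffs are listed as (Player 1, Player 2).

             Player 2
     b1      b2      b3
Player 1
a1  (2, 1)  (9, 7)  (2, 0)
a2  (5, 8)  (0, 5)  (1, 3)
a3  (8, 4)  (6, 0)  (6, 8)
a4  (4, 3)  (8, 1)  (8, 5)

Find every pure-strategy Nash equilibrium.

(a1, b2); (a4, b3)

Player 1 against b1: payoffs 2, 5, 8, 4 → best response a3.
Player 1 against b2: payoffs 9, 0, 6, 8 → best response a1.
Player 1 against b3: payoffs 2, 1, 6, 8 → best response a4.
Player 2 against a1: payoffs 1, 7, 0 → best response b2.
Player 2 against a2: payoffs 8, 5, 3 → best response b1.
Player 2 against a3: payoffs 4, 0, 8 → best response b3.
Player 2 against a4: payoffs 3, 1, 5 → best response b3.
Mutual best responses: (a1, b2); (a4, b3).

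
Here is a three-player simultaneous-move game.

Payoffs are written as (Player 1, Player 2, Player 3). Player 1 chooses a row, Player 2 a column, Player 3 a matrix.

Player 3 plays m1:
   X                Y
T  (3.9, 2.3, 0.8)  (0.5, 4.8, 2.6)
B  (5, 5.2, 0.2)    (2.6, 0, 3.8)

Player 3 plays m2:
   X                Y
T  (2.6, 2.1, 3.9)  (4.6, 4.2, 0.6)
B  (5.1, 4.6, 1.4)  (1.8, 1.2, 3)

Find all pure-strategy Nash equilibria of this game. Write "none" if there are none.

Player 1 against (X, m1): payoffs 3.9, 5 → best response B.
Player 1 against (X, m2): payoffs 2.6, 5.1 → best response B.
Player 1 against (Y, m1): payoffs 0.5, 2.6 → best response B.
Player 1 against (Y, m2): payoffs 4.6, 1.8 → best response T.
Player 2 against (T, m1): payoffs 2.3, 4.8 → best response Y.
Player 2 against (T, m2): payoffs 2.1, 4.2 → best response Y.
Player 2 against (B, m1): payoffs 5.2, 0 → best response X.
Player 2 against (B, m2): payoffs 4.6, 1.2 → best response X.
Player 3 against (T, X): payoffs 0.8, 3.9 → best response m2.
Player 3 against (T, Y): payoffs 2.6, 0.6 → best response m1.
Player 3 against (B, X): payoffs 0.2, 1.4 → best response m2.
Player 3 against (B, Y): payoffs 3.8, 3 → best response m1.
Mutual best responses: (B, X, m2).

(B, X, m2)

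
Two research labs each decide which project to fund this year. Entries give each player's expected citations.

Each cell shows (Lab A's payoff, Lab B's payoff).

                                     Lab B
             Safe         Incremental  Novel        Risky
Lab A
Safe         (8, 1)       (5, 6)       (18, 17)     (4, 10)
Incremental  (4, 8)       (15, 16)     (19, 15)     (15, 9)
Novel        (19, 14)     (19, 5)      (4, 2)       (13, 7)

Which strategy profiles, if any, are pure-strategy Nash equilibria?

The unique pure-strategy Nash equilibrium is (Novel, Safe).

(Safe, Safe): Lab A can switch to Novel (8 → 19). Not NE.
(Safe, Incremental): Lab A can switch to Incremental (5 → 15). Not NE.
(Safe, Novel): Lab A can switch to Incremental (18 → 19). Not NE.
(Safe, Risky): Lab A can switch to Incremental (4 → 15). Not NE.
(Incremental, Safe): Lab A can switch to Safe (4 → 8). Not NE.
(Incremental, Incremental): Lab A can switch to Novel (15 → 19). Not NE.
(Novel, Safe): Lab A gets 19, best alternative 8; Lab B gets 14, best alternative 7. No profitable deviation — NE.
(The remaining 5 profiles each have a profitable deviation by the same check.)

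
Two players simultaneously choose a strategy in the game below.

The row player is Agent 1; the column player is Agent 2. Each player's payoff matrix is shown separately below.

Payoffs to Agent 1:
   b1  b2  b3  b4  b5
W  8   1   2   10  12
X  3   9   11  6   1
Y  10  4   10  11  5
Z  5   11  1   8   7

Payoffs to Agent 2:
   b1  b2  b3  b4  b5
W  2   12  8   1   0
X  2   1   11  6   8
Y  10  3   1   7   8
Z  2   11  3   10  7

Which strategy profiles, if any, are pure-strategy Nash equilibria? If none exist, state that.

For each strategy profile, look for a profitable unilateral deviation.
(W, b1): Agent 1 can switch to Y (8 → 10). Not NE.
(W, b2): Agent 1 can switch to X (1 → 9). Not NE.
(W, b3): Agent 1 can switch to X (2 → 11). Not NE.
(W, b4): Agent 1 can switch to Y (10 → 11). Not NE.
(W, b5): Agent 2 can switch to b1 (0 → 2). Not NE.
(X, b1): Agent 1 can switch to W (3 → 8). Not NE.
(X, b2): Agent 1 can switch to Z (9 → 11). Not NE.
(X, b3): Agent 1 gets 11, best alternative 10; Agent 2 gets 11, best alternative 8. No profitable deviation — NE.
(X, b4): Agent 1 can switch to W (6 → 10). Not NE.
(X, b5): Agent 1 can switch to W (1 → 12). Not NE.
(Y, b1): Agent 1 gets 10, best alternative 8; Agent 2 gets 10, best alternative 8. No profitable deviation — NE.
(Y, b2): Agent 1 can switch to X (4 → 9). Not NE.
(Y, b3): Agent 1 can switch to X (10 → 11). Not NE.
(Y, b4): Agent 2 can switch to b1 (7 → 10). Not NE.
(Z, b2): Agent 1 gets 11, best alternative 9; Agent 2 gets 11, best alternative 10. No profitable deviation — NE.
(The remaining 5 profiles each have a profitable deviation by the same check.)

(X, b3), (Y, b1), (Z, b2)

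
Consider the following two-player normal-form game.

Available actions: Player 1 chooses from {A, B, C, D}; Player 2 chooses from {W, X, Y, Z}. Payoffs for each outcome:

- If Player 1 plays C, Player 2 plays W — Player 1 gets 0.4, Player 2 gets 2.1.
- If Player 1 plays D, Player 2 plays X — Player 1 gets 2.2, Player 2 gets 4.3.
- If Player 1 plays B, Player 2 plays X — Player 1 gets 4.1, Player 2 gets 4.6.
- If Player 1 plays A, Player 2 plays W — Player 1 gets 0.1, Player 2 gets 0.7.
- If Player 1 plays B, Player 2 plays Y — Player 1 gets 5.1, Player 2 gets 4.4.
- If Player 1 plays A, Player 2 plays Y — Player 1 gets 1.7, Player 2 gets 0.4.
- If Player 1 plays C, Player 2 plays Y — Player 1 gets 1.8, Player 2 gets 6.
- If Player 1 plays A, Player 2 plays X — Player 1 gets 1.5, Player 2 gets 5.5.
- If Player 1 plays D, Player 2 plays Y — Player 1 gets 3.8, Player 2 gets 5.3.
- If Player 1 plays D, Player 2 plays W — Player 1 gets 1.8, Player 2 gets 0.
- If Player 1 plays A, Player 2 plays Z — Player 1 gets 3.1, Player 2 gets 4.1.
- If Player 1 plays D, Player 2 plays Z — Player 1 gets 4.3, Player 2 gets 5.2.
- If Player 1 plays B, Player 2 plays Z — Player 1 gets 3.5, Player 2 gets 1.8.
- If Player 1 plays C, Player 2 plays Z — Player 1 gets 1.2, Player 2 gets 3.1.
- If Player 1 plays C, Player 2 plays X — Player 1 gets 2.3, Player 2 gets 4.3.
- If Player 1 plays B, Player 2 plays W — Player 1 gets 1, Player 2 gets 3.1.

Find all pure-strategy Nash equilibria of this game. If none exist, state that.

Check each profile: it is a Nash equilibrium iff no player can strictly gain by switching unilaterally.
(A, W): Player 1 can switch to B (0.1 → 1). Not NE.
(A, X): Player 1 can switch to B (1.5 → 4.1). Not NE.
(A, Y): Player 1 can switch to B (1.7 → 5.1). Not NE.
(A, Z): Player 1 can switch to B (3.1 → 3.5). Not NE.
(B, W): Player 1 can switch to D (1 → 1.8). Not NE.
(B, X): Player 1 gets 4.1, best alternative 2.3; Player 2 gets 4.6, best alternative 4.4. No profitable deviation — NE.
(B, Y): Player 2 can switch to X (4.4 → 4.6). Not NE.
(The remaining 9 profiles each have a profitable deviation by the same check.)

(B, X)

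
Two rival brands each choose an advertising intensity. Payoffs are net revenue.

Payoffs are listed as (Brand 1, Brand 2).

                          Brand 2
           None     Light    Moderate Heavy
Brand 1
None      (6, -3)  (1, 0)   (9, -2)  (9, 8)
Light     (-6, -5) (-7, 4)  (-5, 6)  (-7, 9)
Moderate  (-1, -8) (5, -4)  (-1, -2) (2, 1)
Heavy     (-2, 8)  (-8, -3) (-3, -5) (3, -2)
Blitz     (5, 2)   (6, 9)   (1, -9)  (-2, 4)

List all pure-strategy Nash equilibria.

Pure-strategy Nash equilibria: (None, Heavy) and (Blitz, Light)

For each player, find the best response to each opponent profile; mutual best responses are the pure NE.
Brand 1 against None: payoffs 6, -6, -1, -2, 5 → best response None.
Brand 1 against Light: payoffs 1, -7, 5, -8, 6 → best response Blitz.
Brand 1 against Moderate: payoffs 9, -5, -1, -3, 1 → best response None.
Brand 1 against Heavy: payoffs 9, -7, 2, 3, -2 → best response None.
Brand 2 against None: payoffs -3, 0, -2, 8 → best response Heavy.
Brand 2 against Light: payoffs -5, 4, 6, 9 → best response Heavy.
Brand 2 against Moderate: payoffs -8, -4, -2, 1 → best response Heavy.
Brand 2 against Heavy: payoffs 8, -3, -5, -2 → best response None.
Brand 2 against Blitz: payoffs 2, 9, -9, 4 → best response Light.
Mutual best responses: (None, Heavy); (Blitz, Light).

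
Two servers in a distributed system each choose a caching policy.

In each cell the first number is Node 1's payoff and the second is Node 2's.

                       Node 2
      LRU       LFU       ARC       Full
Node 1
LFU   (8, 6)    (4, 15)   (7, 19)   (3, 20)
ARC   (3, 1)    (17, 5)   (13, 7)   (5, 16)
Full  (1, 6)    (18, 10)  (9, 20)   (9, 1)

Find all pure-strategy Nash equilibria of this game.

none

For each player, find the best response to each opponent profile; mutual best responses are the pure NE.
Node 1 against LRU: payoffs 8, 3, 1 → best response LFU.
Node 1 against LFU: payoffs 4, 17, 18 → best response Full.
Node 1 against ARC: payoffs 7, 13, 9 → best response ARC.
Node 1 against Full: payoffs 3, 5, 9 → best response Full.
Node 2 against LFU: payoffs 6, 15, 19, 20 → best response Full.
Node 2 against ARC: payoffs 1, 5, 7, 16 → best response Full.
Node 2 against Full: payoffs 6, 10, 20, 1 → best response ARC.
No profile is a mutual best response for all players.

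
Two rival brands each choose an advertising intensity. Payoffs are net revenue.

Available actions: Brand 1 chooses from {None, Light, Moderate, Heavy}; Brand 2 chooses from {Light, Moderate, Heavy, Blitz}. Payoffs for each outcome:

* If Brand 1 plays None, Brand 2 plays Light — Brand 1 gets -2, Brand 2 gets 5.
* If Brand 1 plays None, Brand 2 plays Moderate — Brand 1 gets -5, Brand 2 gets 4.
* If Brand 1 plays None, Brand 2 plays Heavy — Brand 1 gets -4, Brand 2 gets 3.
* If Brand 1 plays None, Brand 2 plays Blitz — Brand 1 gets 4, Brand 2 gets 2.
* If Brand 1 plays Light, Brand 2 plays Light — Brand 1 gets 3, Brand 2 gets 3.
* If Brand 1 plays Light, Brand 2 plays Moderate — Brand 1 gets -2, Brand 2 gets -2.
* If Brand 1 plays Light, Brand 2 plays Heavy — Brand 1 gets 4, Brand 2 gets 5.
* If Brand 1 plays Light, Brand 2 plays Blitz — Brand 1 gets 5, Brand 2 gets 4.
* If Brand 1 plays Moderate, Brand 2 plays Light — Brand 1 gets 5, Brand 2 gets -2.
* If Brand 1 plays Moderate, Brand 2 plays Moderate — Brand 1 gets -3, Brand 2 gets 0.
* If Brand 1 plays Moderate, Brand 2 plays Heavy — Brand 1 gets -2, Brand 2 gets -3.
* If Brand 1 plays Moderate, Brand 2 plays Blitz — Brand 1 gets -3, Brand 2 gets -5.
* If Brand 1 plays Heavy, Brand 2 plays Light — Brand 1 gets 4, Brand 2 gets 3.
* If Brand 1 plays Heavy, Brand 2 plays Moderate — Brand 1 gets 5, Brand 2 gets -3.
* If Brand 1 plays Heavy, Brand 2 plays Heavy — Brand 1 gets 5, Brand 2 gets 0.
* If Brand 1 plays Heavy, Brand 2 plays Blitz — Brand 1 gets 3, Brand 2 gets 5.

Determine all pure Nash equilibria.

No pure-strategy Nash equilibrium.

Check each profile: it is a Nash equilibrium iff no player can strictly gain by switching unilaterally.
(None, Light): Brand 1 can switch to Light (-2 → 3). Not NE.
(None, Moderate): Brand 1 can switch to Light (-5 → -2). Not NE.
(None, Heavy): Brand 1 can switch to Light (-4 → 4). Not NE.
(None, Blitz): Brand 1 can switch to Light (4 → 5). Not NE.
(Light, Light): Brand 1 can switch to Moderate (3 → 5). Not NE.
(Light, Moderate): Brand 1 can switch to Heavy (-2 → 5). Not NE.
(The remaining 10 profiles each have a profitable deviation by the same check.)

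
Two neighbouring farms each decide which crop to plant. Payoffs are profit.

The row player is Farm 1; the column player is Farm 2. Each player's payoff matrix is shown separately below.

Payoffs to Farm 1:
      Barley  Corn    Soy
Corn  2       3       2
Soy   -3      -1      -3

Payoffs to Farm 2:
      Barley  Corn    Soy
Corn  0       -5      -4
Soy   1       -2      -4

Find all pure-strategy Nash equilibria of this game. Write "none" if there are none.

(Corn, Barley): Farm 1 gets 2, best alternative -3; Farm 2 gets 0, best alternative -4. No profitable deviation — NE.
(Corn, Corn): Farm 2 can switch to Barley (-5 → 0). Not NE.
(Corn, Soy): Farm 2 can switch to Barley (-4 → 0). Not NE.
(Soy, Barley): Farm 1 can switch to Corn (-3 → 2). Not NE.
(Soy, Corn): Farm 1 can switch to Corn (-1 → 3). Not NE.
(Soy, Soy): Farm 1 can switch to Corn (-3 → 2). Not NE.

(Corn, Barley)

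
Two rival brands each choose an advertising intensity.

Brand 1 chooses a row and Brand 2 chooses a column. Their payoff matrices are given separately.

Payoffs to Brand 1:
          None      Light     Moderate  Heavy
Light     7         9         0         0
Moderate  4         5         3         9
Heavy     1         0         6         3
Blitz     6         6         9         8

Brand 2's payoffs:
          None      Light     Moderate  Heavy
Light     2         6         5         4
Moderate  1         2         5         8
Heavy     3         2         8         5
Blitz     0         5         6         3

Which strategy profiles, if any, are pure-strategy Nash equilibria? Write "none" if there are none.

For each strategy profile, look for a profitable unilateral deviation.
(Light, None): Brand 2 can switch to Light (2 → 6). Not NE.
(Light, Light): Brand 1 gets 9, best alternative 6; Brand 2 gets 6, best alternative 5. No profitable deviation — NE.
(Light, Moderate): Brand 1 can switch to Moderate (0 → 3). Not NE.
(Light, Heavy): Brand 1 can switch to Moderate (0 → 9). Not NE.
(Moderate, None): Brand 1 can switch to Light (4 → 7). Not NE.
(Moderate, Light): Brand 1 can switch to Light (5 → 9). Not NE.
(Moderate, Moderate): Brand 1 can switch to Heavy (3 → 6). Not NE.
(Moderate, Heavy): Brand 1 gets 9, best alternative 8; Brand 2 gets 8, best alternative 5. No profitable deviation — NE.
(Heavy, None): Brand 1 can switch to Light (1 → 7). Not NE.
(Heavy, Light): Brand 1 can switch to Light (0 → 9). Not NE.
(Heavy, Moderate): Brand 1 can switch to Blitz (6 → 9). Not NE.
(Heavy, Heavy): Brand 1 can switch to Moderate (3 → 9). Not NE.
(Blitz, None): Brand 1 can switch to Light (6 → 7). Not NE.
(Blitz, Light): Brand 1 can switch to Light (6 → 9). Not NE.
(Blitz, Moderate): Brand 1 gets 9, best alternative 6; Brand 2 gets 6, best alternative 5. No profitable deviation — NE.
(The remaining 1 profile has a profitable deviation by the same check.)

Pure-strategy Nash equilibria: (Light, Light) and (Moderate, Heavy) and (Blitz, Moderate)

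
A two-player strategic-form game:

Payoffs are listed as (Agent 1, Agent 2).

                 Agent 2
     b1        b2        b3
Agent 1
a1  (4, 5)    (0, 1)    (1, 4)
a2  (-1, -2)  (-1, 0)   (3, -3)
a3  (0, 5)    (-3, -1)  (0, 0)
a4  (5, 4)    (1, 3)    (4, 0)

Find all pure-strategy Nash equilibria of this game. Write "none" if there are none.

Pure NE: (a4, b1)

For each player, find the best response to each opponent profile; mutual best responses are the pure NE.
Agent 1 against b1: payoffs 4, -1, 0, 5 → best response a4.
Agent 1 against b2: payoffs 0, -1, -3, 1 → best response a4.
Agent 1 against b3: payoffs 1, 3, 0, 4 → best response a4.
Agent 2 against a1: payoffs 5, 1, 4 → best response b1.
Agent 2 against a2: payoffs -2, 0, -3 → best response b2.
Agent 2 against a3: payoffs 5, -1, 0 → best response b1.
Agent 2 against a4: payoffs 4, 3, 0 → best response b1.
Mutual best responses: (a4, b1).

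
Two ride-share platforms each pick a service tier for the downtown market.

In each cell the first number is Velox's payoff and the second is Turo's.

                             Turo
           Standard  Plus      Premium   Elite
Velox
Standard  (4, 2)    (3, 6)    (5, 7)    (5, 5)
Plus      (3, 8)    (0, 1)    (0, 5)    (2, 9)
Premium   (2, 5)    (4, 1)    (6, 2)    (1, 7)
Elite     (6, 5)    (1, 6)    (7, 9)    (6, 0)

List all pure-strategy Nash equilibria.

(Standard, Standard): Velox can switch to Elite (4 → 6). Not NE.
(Standard, Plus): Velox can switch to Premium (3 → 4). Not NE.
(Standard, Premium): Velox can switch to Premium (5 → 6). Not NE.
(Standard, Elite): Velox can switch to Elite (5 → 6). Not NE.
(Plus, Standard): Velox can switch to Standard (3 → 4). Not NE.
(Plus, Plus): Velox can switch to Standard (0 → 3). Not NE.
(Plus, Premium): Velox can switch to Standard (0 → 5). Not NE.
(Plus, Elite): Velox can switch to Standard (2 → 5). Not NE.
(Premium, Standard): Velox can switch to Standard (2 → 4). Not NE.
(Premium, Plus): Turo can switch to Standard (1 → 5). Not NE.
(Premium, Premium): Velox can switch to Elite (6 → 7). Not NE.
(Premium, Elite): Velox can switch to Standard (1 → 5). Not NE.
(Elite, Premium): Velox gets 7, best alternative 6; Turo gets 9, best alternative 6. No profitable deviation — NE.
(The remaining 3 profiles each have a profitable deviation by the same check.)

The unique pure-strategy Nash equilibrium is (Elite, Premium).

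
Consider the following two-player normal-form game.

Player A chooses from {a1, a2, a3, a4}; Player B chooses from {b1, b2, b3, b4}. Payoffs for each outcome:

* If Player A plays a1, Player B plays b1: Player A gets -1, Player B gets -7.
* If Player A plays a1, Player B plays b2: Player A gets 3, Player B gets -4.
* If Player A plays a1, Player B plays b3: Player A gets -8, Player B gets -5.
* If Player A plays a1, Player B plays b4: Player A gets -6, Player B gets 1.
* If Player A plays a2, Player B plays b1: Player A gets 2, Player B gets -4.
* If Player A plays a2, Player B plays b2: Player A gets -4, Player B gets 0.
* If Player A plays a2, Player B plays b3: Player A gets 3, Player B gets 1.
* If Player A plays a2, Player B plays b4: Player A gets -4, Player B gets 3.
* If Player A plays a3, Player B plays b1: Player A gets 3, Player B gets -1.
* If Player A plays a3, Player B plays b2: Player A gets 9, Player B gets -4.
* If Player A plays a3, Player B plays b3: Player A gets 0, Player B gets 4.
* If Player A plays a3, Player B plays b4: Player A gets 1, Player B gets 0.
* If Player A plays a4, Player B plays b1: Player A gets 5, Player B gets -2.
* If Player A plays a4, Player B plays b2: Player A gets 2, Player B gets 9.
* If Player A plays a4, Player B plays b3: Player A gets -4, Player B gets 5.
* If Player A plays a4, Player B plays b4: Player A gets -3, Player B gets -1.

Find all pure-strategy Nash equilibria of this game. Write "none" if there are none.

There is no pure-strategy Nash equilibrium.

Player A against b1: payoffs -1, 2, 3, 5 → best response a4.
Player A against b2: payoffs 3, -4, 9, 2 → best response a3.
Player A against b3: payoffs -8, 3, 0, -4 → best response a2.
Player A against b4: payoffs -6, -4, 1, -3 → best response a3.
Player B against a1: payoffs -7, -4, -5, 1 → best response b4.
Player B against a2: payoffs -4, 0, 1, 3 → best response b4.
Player B against a3: payoffs -1, -4, 4, 0 → best response b3.
Player B against a4: payoffs -2, 9, 5, -1 → best response b2.
No profile is a mutual best response for all players.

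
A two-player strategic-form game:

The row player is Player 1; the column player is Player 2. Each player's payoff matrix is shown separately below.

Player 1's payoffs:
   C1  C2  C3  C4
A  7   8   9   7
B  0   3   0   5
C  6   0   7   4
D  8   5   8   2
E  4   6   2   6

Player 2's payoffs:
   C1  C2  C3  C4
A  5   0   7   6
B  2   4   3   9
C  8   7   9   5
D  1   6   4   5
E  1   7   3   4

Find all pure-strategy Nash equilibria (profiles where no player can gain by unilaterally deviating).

(A, C3)

For each strategy profile, look for a profitable unilateral deviation.
(A, C1): Player 1 can switch to D (7 → 8). Not NE.
(A, C2): Player 2 can switch to C1 (0 → 5). Not NE.
(A, C3): Player 1 gets 9, best alternative 8; Player 2 gets 7, best alternative 6. No profitable deviation — NE.
(A, C4): Player 2 can switch to C3 (6 → 7). Not NE.
(B, C1): Player 1 can switch to A (0 → 7). Not NE.
(B, C2): Player 1 can switch to A (3 → 8). Not NE.
(B, C3): Player 1 can switch to A (0 → 9). Not NE.
(The remaining 13 profiles each have a profitable deviation by the same check.)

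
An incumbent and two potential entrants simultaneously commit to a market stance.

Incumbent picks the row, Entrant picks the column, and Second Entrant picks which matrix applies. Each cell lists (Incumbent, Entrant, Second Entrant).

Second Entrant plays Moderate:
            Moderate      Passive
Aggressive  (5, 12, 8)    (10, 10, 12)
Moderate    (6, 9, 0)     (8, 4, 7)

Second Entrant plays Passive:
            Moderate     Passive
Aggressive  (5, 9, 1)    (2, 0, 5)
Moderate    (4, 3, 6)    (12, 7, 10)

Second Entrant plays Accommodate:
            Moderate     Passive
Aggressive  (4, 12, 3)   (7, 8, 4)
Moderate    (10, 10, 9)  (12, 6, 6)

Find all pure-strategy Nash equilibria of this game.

(Moderate, Moderate, Accommodate); (Moderate, Passive, Passive)

(Aggressive, Moderate, Moderate): Incumbent can switch to Moderate (5 → 6). Not NE.
(Aggressive, Moderate, Passive): Second Entrant can switch to Moderate (1 → 8). Not NE.
(Aggressive, Moderate, Accommodate): Incumbent can switch to Moderate (4 → 10). Not NE.
(Aggressive, Passive, Moderate): Entrant can switch to Moderate (10 → 12). Not NE.
(Aggressive, Passive, Passive): Incumbent can switch to Moderate (2 → 12). Not NE.
(Aggressive, Passive, Accommodate): Incumbent can switch to Moderate (7 → 12). Not NE.
(Moderate, Moderate, Moderate): Second Entrant can switch to Passive (0 → 6). Not NE.
(Moderate, Moderate, Passive): Incumbent can switch to Aggressive (4 → 5). Not NE.
(Moderate, Moderate, Accommodate): Incumbent gets 10, best alternative 4; Entrant gets 10, best alternative 6; Second Entrant gets 9, best alternative 6. No profitable deviation — NE.
(Moderate, Passive, Moderate): Incumbent can switch to Aggressive (8 → 10). Not NE.
(Moderate, Passive, Passive): Incumbent gets 12, best alternative 2; Entrant gets 7, best alternative 3; Second Entrant gets 10, best alternative 7. No profitable deviation — NE.
(Moderate, Passive, Accommodate): Entrant can switch to Moderate (6 → 10). Not NE.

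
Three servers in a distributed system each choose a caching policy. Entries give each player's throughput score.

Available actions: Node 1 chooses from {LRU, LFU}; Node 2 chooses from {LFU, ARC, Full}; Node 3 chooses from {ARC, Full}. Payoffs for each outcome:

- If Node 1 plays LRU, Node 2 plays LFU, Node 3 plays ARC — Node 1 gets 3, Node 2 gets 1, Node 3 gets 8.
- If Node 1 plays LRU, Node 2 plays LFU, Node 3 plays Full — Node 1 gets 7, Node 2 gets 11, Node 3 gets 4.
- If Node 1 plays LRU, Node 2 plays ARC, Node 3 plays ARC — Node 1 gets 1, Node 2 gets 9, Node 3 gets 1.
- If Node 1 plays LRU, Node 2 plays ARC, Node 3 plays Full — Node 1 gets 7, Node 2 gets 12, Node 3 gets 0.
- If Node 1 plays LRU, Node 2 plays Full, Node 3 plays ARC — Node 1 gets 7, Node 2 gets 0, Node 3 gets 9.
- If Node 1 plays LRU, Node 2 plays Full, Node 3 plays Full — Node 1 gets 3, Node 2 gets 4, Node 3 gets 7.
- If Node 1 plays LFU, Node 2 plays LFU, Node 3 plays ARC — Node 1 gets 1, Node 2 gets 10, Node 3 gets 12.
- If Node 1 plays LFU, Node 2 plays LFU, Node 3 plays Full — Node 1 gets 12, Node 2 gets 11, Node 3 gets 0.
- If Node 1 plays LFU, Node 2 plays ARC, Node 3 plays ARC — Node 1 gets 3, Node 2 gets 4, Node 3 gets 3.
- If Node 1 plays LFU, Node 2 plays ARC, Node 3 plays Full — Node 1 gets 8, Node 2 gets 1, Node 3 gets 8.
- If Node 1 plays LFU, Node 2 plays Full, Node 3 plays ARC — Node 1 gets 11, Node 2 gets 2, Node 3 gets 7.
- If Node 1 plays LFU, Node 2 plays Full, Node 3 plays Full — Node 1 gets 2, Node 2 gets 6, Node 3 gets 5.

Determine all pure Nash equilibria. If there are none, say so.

There is no pure-strategy Nash equilibrium.

Node 1 against (LFU, ARC): payoffs 3, 1 → best response LRU.
Node 1 against (LFU, Full): payoffs 7, 12 → best response LFU.
Node 1 against (ARC, ARC): payoffs 1, 3 → best response LFU.
Node 1 against (ARC, Full): payoffs 7, 8 → best response LFU.
Node 1 against (Full, ARC): payoffs 7, 11 → best response LFU.
Node 1 against (Full, Full): payoffs 3, 2 → best response LRU.
Node 2 against (LRU, ARC): payoffs 1, 9, 0 → best response ARC.
Node 2 against (LRU, Full): payoffs 11, 12, 4 → best response ARC.
Node 2 against (LFU, ARC): payoffs 10, 4, 2 → best response LFU.
Node 2 against (LFU, Full): payoffs 11, 1, 6 → best response LFU.
Node 3 against (LRU, LFU): payoffs 8, 4 → best response ARC.
Node 3 against (LRU, ARC): payoffs 1, 0 → best response ARC.
Node 3 against (LRU, Full): payoffs 9, 7 → best response ARC.
Node 3 against (LFU, LFU): payoffs 12, 0 → best response ARC.
Node 3 against (LFU, ARC): payoffs 3, 8 → best response Full.
Node 3 against (LFU, Full): payoffs 7, 5 → best response ARC.
No profile is a mutual best response for all players.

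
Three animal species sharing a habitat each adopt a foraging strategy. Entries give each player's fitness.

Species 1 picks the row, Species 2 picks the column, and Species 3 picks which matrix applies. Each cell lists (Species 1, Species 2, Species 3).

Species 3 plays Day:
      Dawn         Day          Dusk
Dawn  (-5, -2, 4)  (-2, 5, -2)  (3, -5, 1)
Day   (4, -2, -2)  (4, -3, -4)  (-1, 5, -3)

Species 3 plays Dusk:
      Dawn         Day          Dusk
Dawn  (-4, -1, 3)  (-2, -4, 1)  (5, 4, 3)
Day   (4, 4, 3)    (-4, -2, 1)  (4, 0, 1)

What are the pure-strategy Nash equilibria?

For each strategy profile, look for a profitable unilateral deviation.
(Dawn, Dawn, Day): Species 1 can switch to Day (-5 → 4). Not NE.
(Dawn, Dawn, Dusk): Species 1 can switch to Day (-4 → 4). Not NE.
(Dawn, Day, Day): Species 1 can switch to Day (-2 → 4). Not NE.
(Dawn, Day, Dusk): Species 2 can switch to Dawn (-4 → -1). Not NE.
(Dawn, Dusk, Day): Species 2 can switch to Dawn (-5 → -2). Not NE.
(Dawn, Dusk, Dusk): Species 1 gets 5, best alternative 4; Species 2 gets 4, best alternative -1; Species 3 gets 3, best alternative 1. No profitable deviation — NE.
(Day, Dawn, Day): Species 2 can switch to Dusk (-2 → 5). Not NE.
(Day, Dawn, Dusk): Species 1 gets 4, best alternative -4; Species 2 gets 4, best alternative 0; Species 3 gets 3, best alternative -2. No profitable deviation — NE.
(Day, Day, Day): Species 2 can switch to Dawn (-3 → -2). Not NE.
(Day, Day, Dusk): Species 1 can switch to Dawn (-4 → -2). Not NE.
(The remaining 2 profiles each have a profitable deviation by the same check.)

(Dawn, Dusk, Dusk), (Day, Dawn, Dusk)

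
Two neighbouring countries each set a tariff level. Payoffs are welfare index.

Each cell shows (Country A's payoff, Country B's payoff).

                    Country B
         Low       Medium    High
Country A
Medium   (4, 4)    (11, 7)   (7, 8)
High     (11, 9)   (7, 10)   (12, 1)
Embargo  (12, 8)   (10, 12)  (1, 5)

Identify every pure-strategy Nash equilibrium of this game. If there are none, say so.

Check each profile: it is a Nash equilibrium iff no player can strictly gain by switching unilaterally.
(Medium, Low): Country A can switch to High (4 → 11). Not NE.
(Medium, Medium): Country B can switch to High (7 → 8). Not NE.
(Medium, High): Country A can switch to High (7 → 12). Not NE.
(High, Low): Country A can switch to Embargo (11 → 12). Not NE.
(High, Medium): Country A can switch to Medium (7 → 11). Not NE.
(High, High): Country B can switch to Low (1 → 9). Not NE.
(Embargo, Low): Country B can switch to Medium (8 → 12). Not NE.
(Embargo, Medium): Country A can switch to Medium (10 → 11). Not NE.
(Embargo, High): Country A can switch to Medium (1 → 7). Not NE.

There is no pure-strategy Nash equilibrium.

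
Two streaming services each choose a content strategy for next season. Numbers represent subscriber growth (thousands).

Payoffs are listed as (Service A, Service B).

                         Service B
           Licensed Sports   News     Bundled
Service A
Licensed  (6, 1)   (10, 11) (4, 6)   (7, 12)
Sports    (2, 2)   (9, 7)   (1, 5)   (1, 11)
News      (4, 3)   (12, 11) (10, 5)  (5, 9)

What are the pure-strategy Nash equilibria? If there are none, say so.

(Licensed, Bundled); (News, Sports)

Check each profile: it is a Nash equilibrium iff no player can strictly gain by switching unilaterally.
(Licensed, Licensed): Service B can switch to Sports (1 → 11). Not NE.
(Licensed, Sports): Service A can switch to News (10 → 12). Not NE.
(Licensed, News): Service A can switch to News (4 → 10). Not NE.
(Licensed, Bundled): Service A gets 7, best alternative 5; Service B gets 12, best alternative 11. No profitable deviation — NE.
(Sports, Licensed): Service A can switch to Licensed (2 → 6). Not NE.
(Sports, Sports): Service A can switch to Licensed (9 → 10). Not NE.
(Sports, News): Service A can switch to Licensed (1 → 4). Not NE.
(Sports, Bundled): Service A can switch to Licensed (1 → 7). Not NE.
(News, Licensed): Service A can switch to Licensed (4 → 6). Not NE.
(News, Sports): Service A gets 12, best alternative 10; Service B gets 11, best alternative 9. No profitable deviation — NE.
(The remaining 2 profiles each have a profitable deviation by the same check.)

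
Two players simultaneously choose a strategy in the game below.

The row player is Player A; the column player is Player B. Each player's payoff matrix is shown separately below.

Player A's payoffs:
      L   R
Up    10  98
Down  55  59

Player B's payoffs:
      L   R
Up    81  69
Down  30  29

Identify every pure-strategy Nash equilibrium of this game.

The unique pure-strategy Nash equilibrium is (Down, L).

Check each profile: it is a Nash equilibrium iff no player can strictly gain by switching unilaterally.
(Up, L): Player A can switch to Down (10 → 55). Not NE.
(Up, R): Player B can switch to L (69 → 81). Not NE.
(Down, L): Player A gets 55, best alternative 10; Player B gets 30, best alternative 29. No profitable deviation — NE.
(Down, R): Player A can switch to Up (59 → 98). Not NE.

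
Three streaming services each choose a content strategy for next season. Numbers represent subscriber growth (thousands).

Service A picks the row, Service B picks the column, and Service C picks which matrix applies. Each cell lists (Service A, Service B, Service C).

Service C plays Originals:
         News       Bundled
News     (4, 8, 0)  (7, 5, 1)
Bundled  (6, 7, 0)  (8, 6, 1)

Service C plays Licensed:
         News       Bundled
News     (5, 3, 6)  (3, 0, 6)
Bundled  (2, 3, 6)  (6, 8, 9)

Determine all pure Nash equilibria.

(News, News, Originals): Service A can switch to Bundled (4 → 6). Not NE.
(News, News, Licensed): Service A gets 5, best alternative 2; Service B gets 3, best alternative 0; Service C gets 6, best alternative 0. No profitable deviation — NE.
(News, Bundled, Originals): Service A can switch to Bundled (7 → 8). Not NE.
(News, Bundled, Licensed): Service A can switch to Bundled (3 → 6). Not NE.
(Bundled, News, Originals): Service C can switch to Licensed (0 → 6). Not NE.
(Bundled, News, Licensed): Service A can switch to News (2 → 5). Not NE.
(Bundled, Bundled, Originals): Service B can switch to News (6 → 7). Not NE.
(Bundled, Bundled, Licensed): Service A gets 6, best alternative 3; Service B gets 8, best alternative 3; Service C gets 9, best alternative 1. No profitable deviation — NE.

Pure-strategy Nash equilibria: (News, News, Licensed), (Bundled, Bundled, Licensed)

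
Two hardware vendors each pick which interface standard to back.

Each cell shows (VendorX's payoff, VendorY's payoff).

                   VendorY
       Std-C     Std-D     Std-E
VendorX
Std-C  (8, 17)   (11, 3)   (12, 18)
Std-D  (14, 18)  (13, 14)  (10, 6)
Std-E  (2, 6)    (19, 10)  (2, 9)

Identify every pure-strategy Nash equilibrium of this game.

(Std-C, Std-C): VendorX can switch to Std-D (8 → 14). Not NE.
(Std-C, Std-D): VendorX can switch to Std-D (11 → 13). Not NE.
(Std-C, Std-E): VendorX gets 12, best alternative 10; VendorY gets 18, best alternative 17. No profitable deviation — NE.
(Std-D, Std-C): VendorX gets 14, best alternative 8; VendorY gets 18, best alternative 14. No profitable deviation — NE.
(Std-D, Std-D): VendorX can switch to Std-E (13 → 19). Not NE.
(Std-D, Std-E): VendorX can switch to Std-C (10 → 12). Not NE.
(Std-E, Std-C): VendorX can switch to Std-C (2 → 8). Not NE.
(Std-E, Std-D): VendorX gets 19, best alternative 13; VendorY gets 10, best alternative 9. No profitable deviation — NE.
(Std-E, Std-E): VendorX can switch to Std-C (2 → 12). Not NE.

The pure Nash equilibria are (Std-C, Std-E) and (Std-D, Std-C) and (Std-E, Std-D).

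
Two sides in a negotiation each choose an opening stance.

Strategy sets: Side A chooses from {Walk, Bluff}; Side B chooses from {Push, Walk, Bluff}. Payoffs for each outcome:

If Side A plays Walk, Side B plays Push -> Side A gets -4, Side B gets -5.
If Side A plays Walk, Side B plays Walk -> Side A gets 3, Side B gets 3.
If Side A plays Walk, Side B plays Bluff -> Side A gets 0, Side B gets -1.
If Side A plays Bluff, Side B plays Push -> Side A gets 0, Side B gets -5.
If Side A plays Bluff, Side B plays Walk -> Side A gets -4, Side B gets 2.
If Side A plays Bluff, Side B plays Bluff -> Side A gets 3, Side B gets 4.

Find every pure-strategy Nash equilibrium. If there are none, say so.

Side A against Push: payoffs -4, 0 → best response Bluff.
Side A against Walk: payoffs 3, -4 → best response Walk.
Side A against Bluff: payoffs 0, 3 → best response Bluff.
Side B against Walk: payoffs -5, 3, -1 → best response Walk.
Side B against Bluff: payoffs -5, 2, 4 → best response Bluff.
Mutual best responses: (Walk, Walk); (Bluff, Bluff).

Pure-strategy Nash equilibria: (Walk, Walk), (Bluff, Bluff)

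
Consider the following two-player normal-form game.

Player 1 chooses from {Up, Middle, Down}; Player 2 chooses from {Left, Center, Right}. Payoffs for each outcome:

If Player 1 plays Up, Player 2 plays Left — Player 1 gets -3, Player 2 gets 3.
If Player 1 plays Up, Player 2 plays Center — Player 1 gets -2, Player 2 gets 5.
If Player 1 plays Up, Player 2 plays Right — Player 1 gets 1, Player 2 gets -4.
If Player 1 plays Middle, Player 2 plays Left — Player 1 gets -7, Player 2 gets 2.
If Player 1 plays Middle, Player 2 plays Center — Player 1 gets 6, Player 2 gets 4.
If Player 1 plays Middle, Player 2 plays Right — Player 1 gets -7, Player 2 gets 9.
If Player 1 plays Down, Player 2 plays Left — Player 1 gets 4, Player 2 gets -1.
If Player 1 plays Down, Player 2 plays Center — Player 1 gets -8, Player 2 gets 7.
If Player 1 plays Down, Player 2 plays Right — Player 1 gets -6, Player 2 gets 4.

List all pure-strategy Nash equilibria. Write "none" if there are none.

This game has no pure Nash equilibrium.

Check each profile: it is a Nash equilibrium iff no player can strictly gain by switching unilaterally.
(Up, Left): Player 1 can switch to Down (-3 → 4). Not NE.
(Up, Center): Player 1 can switch to Middle (-2 → 6). Not NE.
(Up, Right): Player 2 can switch to Left (-4 → 3). Not NE.
(Middle, Left): Player 1 can switch to Up (-7 → -3). Not NE.
(Middle, Center): Player 2 can switch to Right (4 → 9). Not NE.
(Middle, Right): Player 1 can switch to Up (-7 → 1). Not NE.
(Down, Left): Player 2 can switch to Center (-1 → 7). Not NE.
(Down, Center): Player 1 can switch to Up (-8 → -2). Not NE.
(Down, Right): Player 1 can switch to Up (-6 → 1). Not NE.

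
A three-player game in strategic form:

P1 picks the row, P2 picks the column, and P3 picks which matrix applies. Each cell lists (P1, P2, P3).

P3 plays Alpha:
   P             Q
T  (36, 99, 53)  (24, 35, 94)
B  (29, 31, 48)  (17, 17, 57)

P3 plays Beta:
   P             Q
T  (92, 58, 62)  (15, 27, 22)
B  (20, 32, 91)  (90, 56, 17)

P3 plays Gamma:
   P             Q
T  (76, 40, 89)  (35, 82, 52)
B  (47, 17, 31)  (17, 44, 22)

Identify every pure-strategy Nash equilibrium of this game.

none

Mark each player's best response to every combination of opponents' strategies; a profile where every player is best-responding is a pure Nash equilibrium.
P1 against (P, Alpha): payoffs 36, 29 → best response T.
P1 against (P, Beta): payoffs 92, 20 → best response T.
P1 against (P, Gamma): payoffs 76, 47 → best response T.
P1 against (Q, Alpha): payoffs 24, 17 → best response T.
P1 against (Q, Beta): payoffs 15, 90 → best response B.
P1 against (Q, Gamma): payoffs 35, 17 → best response T.
P2 against (T, Alpha): payoffs 99, 35 → best response P.
P2 against (T, Beta): payoffs 58, 27 → best response P.
P2 against (T, Gamma): payoffs 40, 82 → best response Q.
P2 against (B, Alpha): payoffs 31, 17 → best response P.
P2 against (B, Beta): payoffs 32, 56 → best response Q.
P2 against (B, Gamma): payoffs 17, 44 → best response Q.
P3 against (T, P): payoffs 53, 62, 89 → best response Gamma.
P3 against (T, Q): payoffs 94, 22, 52 → best response Alpha.
P3 against (B, P): payoffs 48, 91, 31 → best response Beta.
P3 against (B, Q): payoffs 57, 17, 22 → best response Alpha.
No profile is a mutual best response for all players.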